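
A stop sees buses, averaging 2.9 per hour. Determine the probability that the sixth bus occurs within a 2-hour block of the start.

0.5217

Over the interval, μ = 2.9 × 2 = 5.8 (a 2-hour block = 2 hours).
The sixth arrival falls in the interval iff at least 6 events occur there: P(S_6 ≤ t) = P(N ≥ 6) = 1 − P(N ≤ 5) ≈ 0.5217.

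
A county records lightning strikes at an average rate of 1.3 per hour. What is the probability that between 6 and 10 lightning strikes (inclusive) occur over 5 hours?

Over the interval, μ = 1.3 × 5 = 6.5 (5 hours).
P(6 ≤ N ≤ 10) = Σ_{j=6}^{10} e^(−6.5) · 6.5^j/j! ≈ 0.5641.

0.5641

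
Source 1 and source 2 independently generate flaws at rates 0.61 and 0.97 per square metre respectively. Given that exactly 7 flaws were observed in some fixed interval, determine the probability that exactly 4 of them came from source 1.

0.1799

Given the total, each event is independently from source 1 with probability p = λ_1/(λ_1+λ_2) = 0.61/1.58 ≈ 0.3861.
So K ~ Binomial(7, 0.61/1.58): P(K = 4) = C(7,4) · (0.61/1.58)^4 · (0.97/1.58)^3 ≈ 0.1799.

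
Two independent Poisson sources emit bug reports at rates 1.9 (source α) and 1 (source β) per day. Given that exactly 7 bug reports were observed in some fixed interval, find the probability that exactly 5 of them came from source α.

0.3014

Given the total, each event is independently from source α with probability p = λ_α/(λ_α+λ_β) = 1.9/2.9 ≈ 0.6552.
So K ~ Binomial(7, 1.9/2.9): P(K = 5) = C(7,5) · (1.9/2.9)^5 · (1/2.9)^2 ≈ 0.3014.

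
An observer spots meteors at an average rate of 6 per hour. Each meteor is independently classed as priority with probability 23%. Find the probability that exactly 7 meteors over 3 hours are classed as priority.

0.0659

Thinning: the meteors that are classed as priority themselves form a Poisson process with rate 0.23 × 6 = 1.38 per hour.
Over the interval, μ = 1.38 × 3 = 4.14 (3 hours).
P(N = 7) = e^(−4.14) · 4.14^7/7! ≈ 0.0659.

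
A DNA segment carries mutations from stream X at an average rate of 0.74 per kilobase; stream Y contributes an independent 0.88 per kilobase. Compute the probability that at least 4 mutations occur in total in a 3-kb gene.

Independent Poisson processes superpose: combined rate λ = 0.74 + 0.88 = 1.62 per kilobase.
Over the interval, μ = 1.62 × 3 = 4.86 (a 3-kb gene = 3 kilobases).
P(N ≥ 4) = 1 − P(N ≤ 3) ≈ 0.7148.

0.7148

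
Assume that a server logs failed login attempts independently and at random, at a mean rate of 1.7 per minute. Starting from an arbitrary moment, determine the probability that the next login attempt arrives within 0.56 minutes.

0.6140

Inter-arrival times are exponential with rate λ = 1.7 per minute.
P(T ≤ 0.56) = 1 − e^(−λt) = 1 − e^(−1.7 × 0.56) = 1 − e^(−0.952) ≈ 0.6140.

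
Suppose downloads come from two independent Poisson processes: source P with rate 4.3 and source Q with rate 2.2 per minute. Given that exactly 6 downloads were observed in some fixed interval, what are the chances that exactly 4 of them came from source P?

Given the total, each event is independently from source P with probability p = λ_P/(λ_P+λ_Q) = 4.3/6.5 ≈ 0.6615.
So K ~ Binomial(6, 4.3/6.5): P(K = 4) = C(6,4) · (4.3/6.5)^4 · (2.2/6.5)^2 ≈ 0.3291.

0.3291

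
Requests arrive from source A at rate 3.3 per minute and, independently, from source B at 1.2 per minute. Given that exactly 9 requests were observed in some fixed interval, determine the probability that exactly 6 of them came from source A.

Given the total, each event is independently from source A with probability p = λ_A/(λ_A+λ_B) = 3.3/4.5 ≈ 0.7333.
So K ~ Binomial(9, 3.3/4.5): P(K = 6) = C(9,6) · (3.3/4.5)^6 · (1.2/4.5)^3 ≈ 0.2477.

0.2477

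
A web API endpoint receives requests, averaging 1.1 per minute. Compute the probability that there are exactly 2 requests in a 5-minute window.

0.0618

Over the interval, μ = 1.1 × 5 = 5.5 (a 5-minute window = 5 minutes).
P(N = 2) = e^(−μ) μ^2/2! = e^(−5.5) · 5.5^2/2 ≈ 0.0618.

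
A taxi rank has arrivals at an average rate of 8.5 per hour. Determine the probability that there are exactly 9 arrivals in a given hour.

0.1299

With mean μ = 8.5 per hour,
P(N = 9) = e^(−μ) μ^9/9! = e^(−8.5) · 8.5^9/362880 ≈ 0.1299.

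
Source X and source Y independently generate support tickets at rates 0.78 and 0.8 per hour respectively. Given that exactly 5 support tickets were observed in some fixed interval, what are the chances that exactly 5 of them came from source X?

0.0293

Given the total, each event is independently from source X with probability p = λ_X/(λ_X+λ_Y) = 0.78/1.58 ≈ 0.4937.
So K ~ Binomial(5, 0.78/1.58): P(K = 5) = C(5,5) · (0.78/1.58)^5 · (0.8/1.58)^0 ≈ 0.0293.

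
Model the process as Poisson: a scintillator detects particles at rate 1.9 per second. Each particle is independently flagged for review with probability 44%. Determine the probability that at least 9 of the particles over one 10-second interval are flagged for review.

Thinning: the particles that are flagged for review themselves form a Poisson process with rate 0.44 × 1.9 = 0.836 per second.
Over the interval, μ = 0.836 × 10 = 8.36 (a 10-second interval = 10 seconds).
P(N ≥ 9) = 1 − P(N ≤ 8) ≈ 0.4576.

0.4576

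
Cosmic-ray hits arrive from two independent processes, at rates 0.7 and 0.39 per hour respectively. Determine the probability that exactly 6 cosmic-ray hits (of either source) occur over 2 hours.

0.0169

Independent Poisson processes superpose: combined rate λ = 0.7 + 0.39 = 1.09 per hour.
Over the interval, μ = 1.09 × 2 = 2.18 (2 hours).
P(N = 6) = e^(−2.18) · 2.18^6/6! ≈ 0.0169.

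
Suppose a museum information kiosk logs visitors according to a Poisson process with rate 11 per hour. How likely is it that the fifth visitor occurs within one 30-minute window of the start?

Over the interval, μ = 11 × 0.5 = 5.5 (a 30-minute window = 0.5 hours).
The fifth arrival falls in the interval iff at least 5 events occur there: P(S_5 ≤ t) = P(N ≥ 5) = 1 − P(N ≤ 4) ≈ 0.6425.

0.6425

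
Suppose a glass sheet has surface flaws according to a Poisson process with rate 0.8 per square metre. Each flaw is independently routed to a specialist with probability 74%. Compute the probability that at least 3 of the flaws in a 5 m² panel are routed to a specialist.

0.5678

Thinning: the flaws that are routed to a specialist themselves form a Poisson process with rate 0.74 × 0.8 = 0.592 per square metre.
Over the interval, μ = 0.592 × 5 = 2.96 (a 5 m² panel = 5 square metres).
P(N ≥ 3) = 1 − P(N ≤ 2) ≈ 0.5678.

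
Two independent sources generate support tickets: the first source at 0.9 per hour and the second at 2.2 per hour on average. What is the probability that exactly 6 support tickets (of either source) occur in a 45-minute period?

0.0215

Independent Poisson processes superpose: combined rate λ = 0.9 + 2.2 = 3.1 per hour.
Over the interval, μ = 3.1 × 0.75 = 2.325 (a 45-minute period = 0.75 hours).
P(N = 6) = e^(−2.325) · 2.325^6/6! ≈ 0.0215.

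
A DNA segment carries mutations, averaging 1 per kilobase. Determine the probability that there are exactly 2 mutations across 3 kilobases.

0.2240

Over the interval, μ = 1 × 3 = 3 (3 kilobases).
P(N = 2) = e^(−μ) μ^2/2! = e^(−3) · 3^2/2 ≈ 0.2240.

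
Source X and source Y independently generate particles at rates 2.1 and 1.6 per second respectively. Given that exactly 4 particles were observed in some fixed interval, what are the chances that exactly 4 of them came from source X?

0.1038

Given the total, each event is independently from source X with probability p = λ_X/(λ_X+λ_Y) = 2.1/3.7 ≈ 0.5676.
So K ~ Binomial(4, 2.1/3.7): P(K = 4) = C(4,4) · (2.1/3.7)^4 · (1.6/3.7)^0 ≈ 0.1038.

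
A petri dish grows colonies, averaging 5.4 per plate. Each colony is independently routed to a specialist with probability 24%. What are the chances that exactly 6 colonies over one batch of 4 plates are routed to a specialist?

Thinning: the colonies that are routed to a specialist themselves form a Poisson process with rate 0.24 × 5.4 = 1.296 per plate.
Over the interval, μ = 1.296 × 4 = 5.184 (a batch of 4 plates = 4 plates).
P(N = 6) = e^(−5.184) · 5.184^6/6! ≈ 0.1511.

0.1511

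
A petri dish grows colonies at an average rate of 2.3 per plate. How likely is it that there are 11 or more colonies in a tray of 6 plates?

Over the interval, μ = 2.3 × 6 = 13.8 (a tray of 6 plates = 6 plates).
P(N ≥ 11) = 1 − P(N ≤ 10) = 1 − Σ_{j=0}^{10} e^(−μ) μ^j/j! ≈ 0.8107.

0.8107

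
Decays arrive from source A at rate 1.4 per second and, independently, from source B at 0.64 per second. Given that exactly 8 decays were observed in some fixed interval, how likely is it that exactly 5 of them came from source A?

0.2632

Given the total, each event is independently from source A with probability p = λ_A/(λ_A+λ_B) = 1.4/2.04 ≈ 0.6863.
So K ~ Binomial(8, 1.4/2.04): P(K = 5) = C(8,5) · (1.4/2.04)^5 · (0.64/2.04)^3 ≈ 0.2632.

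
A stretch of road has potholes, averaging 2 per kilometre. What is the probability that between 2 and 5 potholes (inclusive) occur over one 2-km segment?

Over the interval, μ = 2 × 2 = 4 (a 2-km segment = 2 kilometres).
P(2 ≤ N ≤ 5) = Σ_{j=2}^{5} e^(−4) · 4^j/j! ≈ 0.6936.

0.6936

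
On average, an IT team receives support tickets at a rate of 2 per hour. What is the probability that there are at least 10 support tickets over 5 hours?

Over the interval, μ = 2 × 5 = 10 (5 hours).
P(N ≥ 10) = 1 − P(N ≤ 9) = 1 − Σ_{j=0}^{9} e^(−μ) μ^j/j! ≈ 0.5421.

0.5421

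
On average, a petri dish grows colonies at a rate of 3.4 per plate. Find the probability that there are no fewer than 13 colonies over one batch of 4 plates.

0.6011

Over the interval, μ = 3.4 × 4 = 13.6 (a batch of 4 plates = 4 plates).
P(N ≥ 13) = 1 − P(N ≤ 12) = 1 − Σ_{j=0}^{12} e^(−μ) μ^j/j! ≈ 0.6011.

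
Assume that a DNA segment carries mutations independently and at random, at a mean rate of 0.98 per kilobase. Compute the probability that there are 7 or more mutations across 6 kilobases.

0.3744

Over the interval, μ = 0.98 × 6 = 5.88 (6 kilobases).
P(N ≥ 7) = 1 − P(N ≤ 6) = 1 − Σ_{j=0}^{6} e^(−μ) μ^j/j! ≈ 0.3744.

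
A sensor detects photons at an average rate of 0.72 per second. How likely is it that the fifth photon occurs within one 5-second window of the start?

0.2936

Over the interval, μ = 0.72 × 5 = 3.6 (a 5-second window = 5 seconds).
The fifth arrival falls in the interval iff at least 5 events occur there: P(S_5 ≤ t) = P(N ≥ 5) = 1 − P(N ≤ 4) ≈ 0.2936.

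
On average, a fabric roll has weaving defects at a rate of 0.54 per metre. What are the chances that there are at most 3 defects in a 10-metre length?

Over the interval, μ = 0.54 × 10 = 5.4 (a 10-metre length = 10 metres).
P(N ≤ 3) = Σ_{j=0}^{3} e^(−μ) μ^j/j! ≈ 0.2133.

0.2133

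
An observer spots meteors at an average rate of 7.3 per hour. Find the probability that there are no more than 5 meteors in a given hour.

0.2640

With mean μ = 7.3 per hour,
P(N ≤ 5) = Σ_{j=0}^{5} e^(−μ) μ^j/j! ≈ 0.2640.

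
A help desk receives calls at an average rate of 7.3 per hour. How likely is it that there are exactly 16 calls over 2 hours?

Over the interval, μ = 7.3 × 2 = 14.6 (2 hours).
P(N = 16) = e^(−μ) μ^16/16! = e^(−14.6) · 14.6^16/20922789888000 ≈ 0.0930.

0.0930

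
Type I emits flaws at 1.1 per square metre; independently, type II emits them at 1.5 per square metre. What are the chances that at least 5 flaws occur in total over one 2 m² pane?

0.5939

Independent Poisson processes superpose: combined rate λ = 1.1 + 1.5 = 2.6 per square metre.
Over the interval, μ = 2.6 × 2 = 5.2 (a 2 m² pane = 2 square metres).
P(N ≥ 5) = 1 − P(N ≤ 4) ≈ 0.5939.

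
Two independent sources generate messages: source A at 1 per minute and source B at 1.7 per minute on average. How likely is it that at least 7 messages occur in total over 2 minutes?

0.2983

Independent Poisson processes superpose: combined rate λ = 1 + 1.7 = 2.7 per minute.
Over the interval, μ = 2.7 × 2 = 5.4 (2 minutes).
P(N ≥ 7) = 1 − P(N ≤ 6) ≈ 0.2983.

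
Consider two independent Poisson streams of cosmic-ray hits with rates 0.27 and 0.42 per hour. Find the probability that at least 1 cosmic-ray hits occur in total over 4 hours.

Independent Poisson processes superpose: combined rate λ = 0.27 + 0.42 = 0.69 per hour.
Over the interval, μ = 0.69 × 4 = 2.76 (4 hours).
P(N ≥ 1) = 1 − P(N ≤ 0) ≈ 0.9367.

0.9367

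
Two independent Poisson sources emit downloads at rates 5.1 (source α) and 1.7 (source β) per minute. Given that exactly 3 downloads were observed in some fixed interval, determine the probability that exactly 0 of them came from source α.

0.0156

Given the total, each event is independently from source α with probability p = λ_α/(λ_α+λ_β) = 5.1/6.8 = 0.7500.
So K ~ Binomial(3, 5.1/6.8): P(K = 0) = C(3,0) · (5.1/6.8)^0 · (1.7/6.8)^3 ≈ 0.0156.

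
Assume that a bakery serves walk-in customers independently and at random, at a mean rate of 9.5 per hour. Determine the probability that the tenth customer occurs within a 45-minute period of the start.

0.1824

Over the interval, μ = 9.5 × 0.75 = 7.125 (a 45-minute period = 0.75 hours).
The tenth arrival falls in the interval iff at least 10 events occur there: P(S_10 ≤ t) = P(N ≥ 10) = 1 − P(N ≤ 9) ≈ 0.1824.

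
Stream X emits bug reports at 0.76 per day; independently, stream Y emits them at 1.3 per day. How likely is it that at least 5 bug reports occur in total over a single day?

0.0582

Independent Poisson processes superpose: combined rate λ = 0.76 + 1.3 = 2.06 per day.
So μ = 2.06.
P(N ≥ 5) = 1 − P(N ≤ 4) ≈ 0.0582.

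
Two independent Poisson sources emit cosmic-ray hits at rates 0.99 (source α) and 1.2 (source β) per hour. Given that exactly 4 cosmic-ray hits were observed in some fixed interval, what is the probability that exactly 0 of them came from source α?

0.0901

Given the total, each event is independently from source α with probability p = λ_α/(λ_α+λ_β) = 0.99/2.19 ≈ 0.4521.
So K ~ Binomial(4, 0.99/2.19): P(K = 0) = C(4,0) · (0.99/2.19)^0 · (1.2/2.19)^4 ≈ 0.0901.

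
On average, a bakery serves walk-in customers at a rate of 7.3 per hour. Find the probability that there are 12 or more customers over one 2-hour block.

0.7873

Over the interval, μ = 7.3 × 2 = 14.6 (a 2-hour block = 2 hours).
P(N ≥ 12) = 1 − P(N ≤ 11) = 1 − Σ_{j=0}^{11} e^(−μ) μ^j/j! ≈ 0.7873.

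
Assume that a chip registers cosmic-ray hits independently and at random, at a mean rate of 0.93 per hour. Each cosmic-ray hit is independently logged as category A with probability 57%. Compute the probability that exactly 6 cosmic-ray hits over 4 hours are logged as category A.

Thinning: the cosmic-ray hits that are logged as category A themselves form a Poisson process with rate 0.57 × 0.93 = 0.5301 per hour.
Over the interval, μ = 0.5301 × 4 = 2.1204 (4 hours).
P(N = 6) = e^(−2.1204) · 2.1204^6/6! ≈ 0.0151.

0.0151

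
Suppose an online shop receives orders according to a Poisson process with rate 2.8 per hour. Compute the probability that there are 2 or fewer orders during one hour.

0.4695

With mean μ = 2.8 per hour,
P(N ≤ 2) = Σ_{j=0}^{2} e^(−μ) μ^j/j! ≈ 0.4695.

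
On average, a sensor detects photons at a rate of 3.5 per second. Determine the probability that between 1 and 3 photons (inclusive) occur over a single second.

0.5064

With mean μ = 3.5 per second,
P(1 ≤ N ≤ 3) = Σ_{j=1}^{3} e^(−3.5) · 3.5^j/j! ≈ 0.5064.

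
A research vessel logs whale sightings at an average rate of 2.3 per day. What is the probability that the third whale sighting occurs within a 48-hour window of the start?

0.8374

Over the interval, μ = 2.3 × 2 = 4.6 (a 48-hour window = 2 days).
The third arrival falls in the interval iff at least 3 events occur there: P(S_3 ≤ t) = P(N ≥ 3) = 1 − P(N ≤ 2) ≈ 0.8374.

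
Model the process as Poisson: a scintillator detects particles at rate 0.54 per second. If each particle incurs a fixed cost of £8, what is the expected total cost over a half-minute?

£129.6

E[N] = 0.54 × 30 = 16.2 (a half-minute = 30 seconds); E[cost] = 16.2 × £8 = £129.6.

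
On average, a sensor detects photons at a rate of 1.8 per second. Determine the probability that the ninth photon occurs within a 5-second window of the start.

Over the interval, μ = 1.8 × 5 = 9 (a 5-second window = 5 seconds).
The ninth arrival falls in the interval iff at least 9 events occur there: P(S_9 ≤ t) = P(N ≥ 9) = 1 − P(N ≤ 8) ≈ 0.5443.

0.5443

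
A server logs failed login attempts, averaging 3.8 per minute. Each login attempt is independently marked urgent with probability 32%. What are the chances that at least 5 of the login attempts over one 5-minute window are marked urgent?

0.7255

Thinning: the login attempts that are marked urgent themselves form a Poisson process with rate 0.32 × 3.8 = 1.216 per minute.
Over the interval, μ = 1.216 × 5 = 6.08 (a 5-minute window = 5 minutes).
P(N ≥ 5) = 1 − P(N ≤ 4) ≈ 0.7255.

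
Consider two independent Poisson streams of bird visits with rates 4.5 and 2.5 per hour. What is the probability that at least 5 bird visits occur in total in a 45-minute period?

0.6022

Independent Poisson processes superpose: combined rate λ = 4.5 + 2.5 = 7 per hour.
Over the interval, μ = 7 × 0.75 = 5.25 (a 45-minute period = 0.75 hours).
P(N ≥ 5) = 1 − P(N ≤ 4) ≈ 0.6022.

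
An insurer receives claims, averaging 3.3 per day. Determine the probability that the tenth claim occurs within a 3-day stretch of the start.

Over the interval, μ = 3.3 × 3 = 9.9 (a 3-day stretch = 3 days).
The tenth arrival falls in the interval iff at least 10 events occur there: P(S_10 ≤ t) = P(N ≥ 10) = 1 − P(N ≤ 9) ≈ 0.5295.

0.5295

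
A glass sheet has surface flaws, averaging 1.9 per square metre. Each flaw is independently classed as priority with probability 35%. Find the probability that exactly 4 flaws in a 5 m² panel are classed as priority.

Thinning: the flaws that are classed as priority themselves form a Poisson process with rate 0.35 × 1.9 = 0.665 per square metre.
Over the interval, μ = 0.665 × 5 = 3.325 (a 5 m² panel = 5 square metres).
P(N = 4) = e^(−3.325) · 3.325^4/4! ≈ 0.1832.

0.1832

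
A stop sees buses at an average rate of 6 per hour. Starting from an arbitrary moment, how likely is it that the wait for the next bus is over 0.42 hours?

The wait for the next event is exponential with rate λ = 6 per hour.
P(T > 0.42) = e^(−λt) = e^(−6 × 0.42) = e^(−2.52) ≈ 0.0805.

0.0805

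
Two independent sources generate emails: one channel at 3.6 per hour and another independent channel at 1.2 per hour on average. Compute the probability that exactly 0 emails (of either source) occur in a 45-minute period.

Independent Poisson processes superpose: combined rate λ = 3.6 + 1.2 = 4.8 per hour.
Over the interval, μ = 4.8 × 0.75 = 3.6 (a 45-minute period = 0.75 hours).
P(N = 0) = e^(−3.6) · 3.6^0/0! ≈ 0.0273.

0.0273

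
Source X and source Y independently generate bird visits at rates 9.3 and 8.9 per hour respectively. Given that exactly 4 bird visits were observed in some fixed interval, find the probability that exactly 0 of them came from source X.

Given the total, each event is independently from source X with probability p = λ_X/(λ_X+λ_Y) = 9.3/18.2 ≈ 0.5110.
So K ~ Binomial(4, 9.3/18.2): P(K = 0) = C(4,0) · (9.3/18.2)^0 · (8.9/18.2)^4 ≈ 0.0572.

0.0572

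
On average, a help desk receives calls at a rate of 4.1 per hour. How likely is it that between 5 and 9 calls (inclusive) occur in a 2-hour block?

0.6028

Over the interval, μ = 4.1 × 2 = 8.2 (a 2-hour block = 2 hours).
P(5 ≤ N ≤ 9) = Σ_{j=5}^{9} e^(−8.2) · 8.2^j/j! ≈ 0.6028.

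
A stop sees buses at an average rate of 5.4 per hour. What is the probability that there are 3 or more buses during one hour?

0.9052

With mean μ = 5.4 per hour,
P(N ≥ 3) = 1 − P(N ≤ 2) = 1 − Σ_{j=0}^{2} e^(−μ) μ^j/j! ≈ 0.9052.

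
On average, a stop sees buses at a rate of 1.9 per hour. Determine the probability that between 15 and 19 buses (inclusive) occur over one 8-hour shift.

Over the interval, μ = 1.9 × 8 = 15.2 (an 8-hour shift = 8 hours).
P(15 ≤ N ≤ 19) = Σ_{j=15}^{19} e^(−15.2) · 15.2^j/j! ≈ 0.4185.

0.4185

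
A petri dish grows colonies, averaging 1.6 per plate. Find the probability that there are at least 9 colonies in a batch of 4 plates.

0.1967

Over the interval, μ = 1.6 × 4 = 6.4 (a batch of 4 plates = 4 plates).
P(N ≥ 9) = 1 − P(N ≤ 8) = 1 − Σ_{j=0}^{8} e^(−μ) μ^j/j! ≈ 0.1967.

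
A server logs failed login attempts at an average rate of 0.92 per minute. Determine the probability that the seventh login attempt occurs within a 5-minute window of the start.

0.1820

Over the interval, μ = 0.92 × 5 = 4.6 (a 5-minute window = 5 minutes).
The seventh arrival falls in the interval iff at least 7 events occur there: P(S_7 ≤ t) = P(N ≥ 7) = 1 − P(N ≤ 6) ≈ 0.1820.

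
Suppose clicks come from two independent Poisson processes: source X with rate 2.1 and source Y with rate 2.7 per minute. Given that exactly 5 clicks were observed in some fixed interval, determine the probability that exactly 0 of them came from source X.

0.0563

Given the total, each event is independently from source X with probability p = λ_X/(λ_X+λ_Y) = 2.1/4.8 = 0.4375.
So K ~ Binomial(5, 2.1/4.8): P(K = 0) = C(5,0) · (2.1/4.8)^0 · (2.7/4.8)^5 ≈ 0.0563.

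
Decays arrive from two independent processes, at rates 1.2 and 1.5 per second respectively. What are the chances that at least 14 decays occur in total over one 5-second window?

0.4818

Independent Poisson processes superpose: combined rate λ = 1.2 + 1.5 = 2.7 per second.
Over the interval, μ = 2.7 × 5 = 13.5 (a 5-second window = 5 seconds).
P(N ≥ 14) = 1 − P(N ≤ 13) ≈ 0.4818.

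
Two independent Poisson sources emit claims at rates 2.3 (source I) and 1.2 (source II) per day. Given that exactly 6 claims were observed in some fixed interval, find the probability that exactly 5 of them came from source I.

Given the total, each event is independently from source I with probability p = λ_I/(λ_I+λ_II) = 2.3/3.5 ≈ 0.6571.
So K ~ Binomial(6, 2.3/3.5): P(K = 5) = C(6,5) · (2.3/3.5)^5 · (1.2/3.5)^1 ≈ 0.2521.

0.2521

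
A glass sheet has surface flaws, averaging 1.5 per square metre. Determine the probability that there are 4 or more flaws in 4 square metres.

Over the interval, μ = 1.5 × 4 = 6 (4 square metres).
P(N ≥ 4) = 1 − P(N ≤ 3) = 1 − Σ_{j=0}^{3} e^(−μ) μ^j/j! ≈ 0.8488.

0.8488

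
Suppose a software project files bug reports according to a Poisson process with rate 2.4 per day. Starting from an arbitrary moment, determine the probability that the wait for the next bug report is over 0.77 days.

0.1576

The wait for the next event is exponential with rate λ = 2.4 per day.
P(T > 0.77) = e^(−λt) = e^(−2.4 × 0.77) = e^(−1.848) ≈ 0.1576.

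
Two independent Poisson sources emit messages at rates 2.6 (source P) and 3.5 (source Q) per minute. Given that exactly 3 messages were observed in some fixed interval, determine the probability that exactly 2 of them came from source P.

0.3127

Given the total, each event is independently from source P with probability p = λ_P/(λ_P+λ_Q) = 2.6/6.1 ≈ 0.4262.
So K ~ Binomial(3, 2.6/6.1): P(K = 2) = C(3,2) · (2.6/6.1)^2 · (3.5/6.1)^1 ≈ 0.3127.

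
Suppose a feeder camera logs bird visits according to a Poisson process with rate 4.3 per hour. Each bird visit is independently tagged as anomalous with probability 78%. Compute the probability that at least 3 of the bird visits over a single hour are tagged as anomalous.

0.6513

Thinning: the bird visits that are tagged as anomalous themselves form a Poisson process with rate 0.78 × 4.3 = 3.354 per hour.
So μ = 3.354.
P(N ≥ 3) = 1 − P(N ≤ 2) ≈ 0.6513.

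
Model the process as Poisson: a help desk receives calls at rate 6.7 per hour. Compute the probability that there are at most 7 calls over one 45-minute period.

Over the interval, μ = 6.7 × 0.75 = 5.025 (a 45-minute period = 0.75 hours).
P(N ≤ 7) = Σ_{j=0}^{7} e^(−μ) μ^j/j! ≈ 0.8640.

0.8640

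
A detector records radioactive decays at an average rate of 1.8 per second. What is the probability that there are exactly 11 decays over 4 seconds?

Over the interval, μ = 1.8 × 4 = 7.2 (4 seconds).
P(N = 11) = e^(−μ) μ^11/11! = e^(−7.2) · 7.2^11/39916800 ≈ 0.0504.

0.0504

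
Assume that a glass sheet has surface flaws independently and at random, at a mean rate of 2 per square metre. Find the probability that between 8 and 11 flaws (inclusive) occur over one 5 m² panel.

0.4766

Over the interval, μ = 2 × 5 = 10 (a 5 m² panel = 5 square metres).
P(8 ≤ N ≤ 11) = Σ_{j=8}^{11} e^(−10) · 10^j/j! ≈ 0.4766.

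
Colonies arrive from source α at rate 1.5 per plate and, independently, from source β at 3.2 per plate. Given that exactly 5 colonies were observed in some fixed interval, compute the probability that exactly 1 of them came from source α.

0.3429

Given the total, each event is independently from source α with probability p = λ_α/(λ_α+λ_β) = 1.5/4.7 ≈ 0.3191.
So K ~ Binomial(5, 1.5/4.7): P(K = 1) = C(5,1) · (1.5/4.7)^1 · (3.2/4.7)^4 ≈ 0.3429.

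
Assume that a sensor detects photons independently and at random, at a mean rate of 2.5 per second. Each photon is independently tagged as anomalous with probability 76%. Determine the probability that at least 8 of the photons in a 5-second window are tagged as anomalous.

0.7313

Thinning: the photons that are tagged as anomalous themselves form a Poisson process with rate 0.76 × 2.5 = 1.9 per second.
Over the interval, μ = 1.9 × 5 = 9.5 (a 5-second window = 5 seconds).
P(N ≥ 8) = 1 − P(N ≤ 7) ≈ 0.7313.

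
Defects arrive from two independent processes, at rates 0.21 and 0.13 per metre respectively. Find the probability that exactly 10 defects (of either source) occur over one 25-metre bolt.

Independent Poisson processes superpose: combined rate λ = 0.21 + 0.13 = 0.34 per metre.
Over the interval, μ = 0.34 × 25 = 8.5 (a 25-metre bolt = 25 metres).
P(N = 10) = e^(−8.5) · 8.5^10/10! ≈ 0.1104.

0.1104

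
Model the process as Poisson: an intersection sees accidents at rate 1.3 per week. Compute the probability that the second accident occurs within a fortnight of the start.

0.7326

Over the interval, μ = 1.3 × 2 = 2.6 (a fortnight = 2 weeks).
The second arrival falls in the interval iff at least 2 events occur there: P(S_2 ≤ t) = P(N ≥ 2) = 1 − P(N ≤ 1) ≈ 0.7326.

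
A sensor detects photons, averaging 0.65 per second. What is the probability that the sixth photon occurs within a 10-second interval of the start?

Over the interval, μ = 0.65 × 10 = 6.5 (a 10-second interval = 10 seconds).
The sixth arrival falls in the interval iff at least 6 events occur there: P(S_6 ≤ t) = P(N ≥ 6) = 1 − P(N ≤ 5) ≈ 0.6310.

0.6310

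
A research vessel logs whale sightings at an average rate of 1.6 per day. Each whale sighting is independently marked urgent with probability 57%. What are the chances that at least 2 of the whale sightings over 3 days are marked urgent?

Thinning: the whale sightings that are marked urgent themselves form a Poisson process with rate 0.57 × 1.6 = 0.912 per day.
Over the interval, μ = 0.912 × 3 = 2.736 (3 days).
P(N ≥ 2) = 1 − P(N ≤ 1) ≈ 0.7578.

0.7578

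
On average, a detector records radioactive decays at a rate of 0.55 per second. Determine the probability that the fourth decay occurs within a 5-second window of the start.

Over the interval, μ = 0.55 × 5 = 2.75 (a 5-second window = 5 seconds).
The fourth arrival falls in the interval iff at least 4 events occur there: P(S_4 ≤ t) = P(N ≥ 4) = 1 − P(N ≤ 3) ≈ 0.2970.

0.2970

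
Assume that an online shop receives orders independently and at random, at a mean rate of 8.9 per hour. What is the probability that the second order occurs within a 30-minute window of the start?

0.9364

Over the interval, μ = 8.9 × 0.5 = 4.45 (a 30-minute window = 0.5 hours).
The second arrival falls in the interval iff at least 2 events occur there: P(S_2 ≤ t) = P(N ≥ 2) = 1 − P(N ≤ 1) ≈ 0.9364.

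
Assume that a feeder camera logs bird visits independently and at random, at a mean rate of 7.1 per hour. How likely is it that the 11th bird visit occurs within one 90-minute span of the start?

0.4977

Over the interval, μ = 7.1 × 1.5 = 10.65 (a 90-minute span = 1.5 hours).
The 11th arrival falls in the interval iff at least 11 events occur there: P(S_11 ≤ t) = P(N ≥ 11) = 1 − P(N ≤ 10) ≈ 0.4977.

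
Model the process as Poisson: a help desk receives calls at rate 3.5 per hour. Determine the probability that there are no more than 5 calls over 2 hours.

0.3007

Over the interval, μ = 3.5 × 2 = 7 (2 hours).
P(N ≤ 5) = Σ_{j=0}^{5} e^(−μ) μ^j/j! ≈ 0.3007.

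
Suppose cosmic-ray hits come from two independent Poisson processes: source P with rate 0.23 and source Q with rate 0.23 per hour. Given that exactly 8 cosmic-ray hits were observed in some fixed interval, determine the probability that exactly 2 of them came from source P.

0.1094

Given the total, each event is independently from source P with probability p = λ_P/(λ_P+λ_Q) = 0.23/0.46 = 0.5000.
So K ~ Binomial(8, 0.23/0.46): P(K = 2) = C(8,2) · (0.23/0.46)^2 · (0.23/0.46)^6 ≈ 0.1094.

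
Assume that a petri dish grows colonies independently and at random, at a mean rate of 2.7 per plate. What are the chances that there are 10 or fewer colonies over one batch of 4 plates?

Over the interval, μ = 2.7 × 4 = 10.8 (a batch of 4 plates = 4 plates).
P(N ≤ 10) = Σ_{j=0}^{10} e^(−μ) μ^j/j! ≈ 0.4840.

0.4840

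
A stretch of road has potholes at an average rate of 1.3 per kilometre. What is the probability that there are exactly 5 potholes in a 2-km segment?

Over the interval, μ = 1.3 × 2 = 2.6 (a 2-km segment = 2 kilometres).
P(N = 5) = e^(−μ) μ^5/5! = e^(−2.6) · 2.6^5/120 ≈ 0.0735.

0.0735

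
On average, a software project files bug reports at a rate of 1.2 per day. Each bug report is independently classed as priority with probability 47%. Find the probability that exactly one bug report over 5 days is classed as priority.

0.1681

Thinning: the bug reports that are classed as priority themselves form a Poisson process with rate 0.47 × 1.2 = 0.564 per day.
Over the interval, μ = 0.564 × 5 = 2.82 (5 days).
P(N = 1) = e^(−2.82) · 2.82^1/1! ≈ 0.1681.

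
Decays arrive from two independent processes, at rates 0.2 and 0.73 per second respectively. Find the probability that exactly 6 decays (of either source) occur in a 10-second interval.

Independent Poisson processes superpose: combined rate λ = 0.2 + 0.73 = 0.93 per second.
Over the interval, μ = 0.93 × 10 = 9.3 (a 10-second interval = 10 seconds).
P(N = 6) = e^(−9.3) · 9.3^6/6! ≈ 0.0822.

0.0822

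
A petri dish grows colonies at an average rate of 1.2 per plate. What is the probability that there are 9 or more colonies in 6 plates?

Over the interval, μ = 1.2 × 6 = 7.2 (6 plates).
P(N ≥ 9) = 1 − P(N ≤ 8) = 1 − Σ_{j=0}^{8} e^(−μ) μ^j/j! ≈ 0.2973.

0.2973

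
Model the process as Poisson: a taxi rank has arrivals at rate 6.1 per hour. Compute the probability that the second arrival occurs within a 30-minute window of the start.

0.8082

Over the interval, μ = 6.1 × 0.5 = 3.05 (a 30-minute window = 0.5 hours).
The second arrival falls in the interval iff at least 2 events occur there: P(S_2 ≤ t) = P(N ≥ 2) = 1 − P(N ≤ 1) ≈ 0.8082.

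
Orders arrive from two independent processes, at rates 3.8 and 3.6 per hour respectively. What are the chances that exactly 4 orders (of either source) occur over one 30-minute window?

Independent Poisson processes superpose: combined rate λ = 3.8 + 3.6 = 7.4 per hour.
Over the interval, μ = 7.4 × 0.5 = 3.7 (a 30-minute window = 0.5 hours).
P(N = 4) = e^(−3.7) · 3.7^4/4! ≈ 0.1931.

0.1931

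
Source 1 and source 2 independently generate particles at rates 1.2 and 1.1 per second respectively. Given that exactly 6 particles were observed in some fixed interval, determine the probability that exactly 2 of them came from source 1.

Given the total, each event is independently from source 1 with probability p = λ_1/(λ_1+λ_2) = 1.2/2.3 ≈ 0.5217.
So K ~ Binomial(6, 1.2/2.3): P(K = 2) = C(6,2) · (1.2/2.3)^2 · (1.1/2.3)^4 ≈ 0.2136.

0.2136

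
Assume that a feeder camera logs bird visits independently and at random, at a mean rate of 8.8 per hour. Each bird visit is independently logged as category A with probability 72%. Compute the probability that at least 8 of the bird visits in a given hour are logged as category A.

Thinning: the bird visits that are logged as category A themselves form a Poisson process with rate 0.72 × 8.8 = 6.336 per hour.
So μ = 6.336.
P(N ≥ 8) = 1 − P(N ≤ 7) ≈ 0.3034.

0.3034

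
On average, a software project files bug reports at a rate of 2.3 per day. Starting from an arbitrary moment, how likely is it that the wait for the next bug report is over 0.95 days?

The wait for the next event is exponential with rate λ = 2.3 per day.
P(T > 0.95) = e^(−λt) = e^(−2.3 × 0.95) = e^(−2.185) ≈ 0.1125.

0.1125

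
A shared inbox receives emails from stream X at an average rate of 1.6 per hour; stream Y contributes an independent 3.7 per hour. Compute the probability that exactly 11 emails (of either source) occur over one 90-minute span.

Independent Poisson processes superpose: combined rate λ = 1.6 + 3.7 = 5.3 per hour.
Over the interval, μ = 5.3 × 1.5 = 7.95 (a 90-minute span = 1.5 hours).
P(N = 11) = e^(−7.95) · 7.95^11/11! ≈ 0.0708.

0.0708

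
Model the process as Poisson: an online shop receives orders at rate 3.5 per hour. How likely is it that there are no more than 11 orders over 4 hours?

0.2600

Over the interval, μ = 3.5 × 4 = 14 (4 hours).
P(N ≤ 11) = Σ_{j=0}^{11} e^(−μ) μ^j/j! ≈ 0.2600.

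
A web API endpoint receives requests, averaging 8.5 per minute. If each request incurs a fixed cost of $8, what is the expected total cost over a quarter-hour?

E[N] = 8.5 × 15 = 127.5 (a quarter-hour = 15 minutes); E[cost] = 127.5 × $8 = $1020.

$1020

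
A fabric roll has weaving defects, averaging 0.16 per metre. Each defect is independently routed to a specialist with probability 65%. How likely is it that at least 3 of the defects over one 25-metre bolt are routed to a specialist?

0.4816

Thinning: the defects that are routed to a specialist themselves form a Poisson process with rate 0.65 × 0.16 = 0.104 per metre.
Over the interval, μ = 0.104 × 25 = 2.6 (a 25-metre bolt = 25 metres).
P(N ≥ 3) = 1 − P(N ≤ 2) ≈ 0.4816.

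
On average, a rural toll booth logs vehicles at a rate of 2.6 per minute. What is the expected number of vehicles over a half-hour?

78

E[N] = λt = 2.6 × 30 = 78 (a half-hour = 30 minutes).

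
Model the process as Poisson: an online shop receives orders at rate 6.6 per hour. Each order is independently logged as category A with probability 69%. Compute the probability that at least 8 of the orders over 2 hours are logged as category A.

0.6886

Thinning: the orders that are logged as category A themselves form a Poisson process with rate 0.69 × 6.6 = 4.554 per hour.
Over the interval, μ = 4.554 × 2 = 9.108 (2 hours).
P(N ≥ 8) = 1 − P(N ≤ 7) ≈ 0.6886.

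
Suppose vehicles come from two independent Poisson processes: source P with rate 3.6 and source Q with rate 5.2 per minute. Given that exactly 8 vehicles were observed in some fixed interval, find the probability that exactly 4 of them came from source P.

Given the total, each event is independently from source P with probability p = λ_P/(λ_P+λ_Q) = 3.6/8.8 ≈ 0.4091.
So K ~ Binomial(8, 3.6/8.8): P(K = 4) = C(8,4) · (3.6/8.8)^4 · (5.2/8.8)^4 ≈ 0.2390.

0.2390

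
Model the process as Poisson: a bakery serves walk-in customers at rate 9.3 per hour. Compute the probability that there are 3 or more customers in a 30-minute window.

0.8426

Over the interval, μ = 9.3 × 0.5 = 4.65 (a 30-minute window = 0.5 hours).
P(N ≥ 3) = 1 − P(N ≤ 2) = 1 − Σ_{j=0}^{2} e^(−μ) μ^j/j! ≈ 0.8426.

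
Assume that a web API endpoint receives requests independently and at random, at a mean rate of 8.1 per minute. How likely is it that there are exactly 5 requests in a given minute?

With mean μ = 8.1 per minute,
P(N = 5) = e^(−μ) μ^5/5! = e^(−8.1) · 8.1^5/120 ≈ 0.0882.

0.0882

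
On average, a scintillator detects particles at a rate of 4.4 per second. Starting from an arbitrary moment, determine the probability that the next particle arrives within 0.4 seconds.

0.8280

Inter-arrival times are exponential with rate λ = 4.4 per second.
P(T ≤ 0.4) = 1 − e^(−λt) = 1 − e^(−4.4 × 0.4) = 1 − e^(−1.76) ≈ 0.8280.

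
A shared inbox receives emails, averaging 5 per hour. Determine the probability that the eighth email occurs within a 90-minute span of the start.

0.4754

Over the interval, μ = 5 × 1.5 = 7.5 (a 90-minute span = 1.5 hours).
The eighth arrival falls in the interval iff at least 8 events occur there: P(S_8 ≤ t) = P(N ≥ 8) = 1 − P(N ≤ 7) ≈ 0.4754.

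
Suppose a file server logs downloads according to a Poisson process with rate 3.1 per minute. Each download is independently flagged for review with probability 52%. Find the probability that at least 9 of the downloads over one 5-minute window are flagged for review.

Thinning: the downloads that are flagged for review themselves form a Poisson process with rate 0.52 × 3.1 = 1.612 per minute.
Over the interval, μ = 1.612 × 5 = 8.06 (a 5-minute window = 5 minutes).
P(N ≥ 9) = 1 − P(N ≤ 8) ≈ 0.4158.

0.4158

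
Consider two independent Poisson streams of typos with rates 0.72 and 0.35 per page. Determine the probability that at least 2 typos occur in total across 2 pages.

0.6306

Independent Poisson processes superpose: combined rate λ = 0.72 + 0.35 = 1.07 per page.
Over the interval, μ = 1.07 × 2 = 2.14 (2 pages).
P(N ≥ 2) = 1 − P(N ≤ 1) ≈ 0.6306.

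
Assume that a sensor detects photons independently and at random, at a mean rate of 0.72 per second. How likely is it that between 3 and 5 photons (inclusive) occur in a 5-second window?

0.5414

Over the interval, μ = 0.72 × 5 = 3.6 (a 5-second window = 5 seconds).
P(3 ≤ N ≤ 5) = Σ_{j=3}^{5} e^(−3.6) · 3.6^j/j! ≈ 0.5414.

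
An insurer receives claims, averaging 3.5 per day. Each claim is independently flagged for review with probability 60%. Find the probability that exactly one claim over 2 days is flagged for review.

0.0630

Thinning: the claims that are flagged for review themselves form a Poisson process with rate 0.6 × 3.5 = 2.1 per day.
Over the interval, μ = 2.1 × 2 = 4.2 (2 days).
P(N = 1) = e^(−4.2) · 4.2^1/1! ≈ 0.0630.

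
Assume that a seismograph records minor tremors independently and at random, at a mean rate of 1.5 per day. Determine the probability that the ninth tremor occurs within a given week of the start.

0.7206

Over the interval, μ = 1.5 × 7 = 10.5 (a week = 7 days).
The ninth arrival falls in the interval iff at least 9 events occur there: P(S_9 ≤ t) = P(N ≥ 9) = 1 − P(N ≤ 8) ≈ 0.7206.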